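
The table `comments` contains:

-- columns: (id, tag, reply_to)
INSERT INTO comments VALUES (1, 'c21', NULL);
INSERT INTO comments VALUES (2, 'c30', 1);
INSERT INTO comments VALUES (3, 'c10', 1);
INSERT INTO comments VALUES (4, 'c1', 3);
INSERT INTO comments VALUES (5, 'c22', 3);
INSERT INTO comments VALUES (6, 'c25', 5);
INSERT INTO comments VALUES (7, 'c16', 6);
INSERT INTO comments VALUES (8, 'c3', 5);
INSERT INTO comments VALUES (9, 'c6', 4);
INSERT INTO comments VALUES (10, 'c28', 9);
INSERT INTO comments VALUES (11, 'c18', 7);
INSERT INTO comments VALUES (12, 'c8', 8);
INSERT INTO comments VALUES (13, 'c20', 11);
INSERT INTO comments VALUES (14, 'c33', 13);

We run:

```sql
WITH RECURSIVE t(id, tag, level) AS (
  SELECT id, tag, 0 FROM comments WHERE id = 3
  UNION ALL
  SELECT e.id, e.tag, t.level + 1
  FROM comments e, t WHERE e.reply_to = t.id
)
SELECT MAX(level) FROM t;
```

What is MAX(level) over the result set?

6

Base: id=3 (c10) at level 0.
Iteration 1: rows with reply_to in {3} -> c1 (id 4, level 1), c22 (id 5, level 1).
Iteration 2: rows with reply_to in {4,5} -> c25 (id 6, level 2), c3 (id 8, level 2), c6 (id 9, level 2).
Iteration 3: rows with reply_to in {6,8,9} -> c16 (id 7, level 3), c28 (id 10, level 3), c8 (id 12, level 3).
Iteration 4: rows with reply_to in {7,10,12} -> c18 (id 11, level 4).
Iteration 5: rows with reply_to in {11} -> c20 (id 13, level 5).
Iteration 6: rows with reply_to in {13} -> c33 (id 14, level 6).
Iteration 7: no rows with reply_to in {14}; recursion stops.
level values: 0, 1, 1, 2, 2, 2, 3, 3, 3, 4, 5, 6; the maximum is 6.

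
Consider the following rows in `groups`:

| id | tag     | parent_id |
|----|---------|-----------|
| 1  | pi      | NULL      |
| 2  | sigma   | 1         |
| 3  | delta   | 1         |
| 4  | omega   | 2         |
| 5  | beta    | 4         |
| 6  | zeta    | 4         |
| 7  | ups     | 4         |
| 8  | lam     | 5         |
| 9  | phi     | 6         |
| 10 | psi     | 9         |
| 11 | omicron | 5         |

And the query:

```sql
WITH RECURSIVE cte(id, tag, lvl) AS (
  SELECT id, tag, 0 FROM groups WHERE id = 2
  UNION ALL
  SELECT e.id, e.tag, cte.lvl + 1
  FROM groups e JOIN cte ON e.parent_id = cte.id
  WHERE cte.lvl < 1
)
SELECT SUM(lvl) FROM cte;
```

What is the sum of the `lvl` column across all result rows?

1

Base: id=2 (sigma) at lvl 0.
Iteration 1: rows with parent_id in {2} -> omega (id 4, lvl 1).
Iteration 2: lvl < 1 fails for all current rows; recursion stops.
SUM(lvl) = 0 + 1 = 1.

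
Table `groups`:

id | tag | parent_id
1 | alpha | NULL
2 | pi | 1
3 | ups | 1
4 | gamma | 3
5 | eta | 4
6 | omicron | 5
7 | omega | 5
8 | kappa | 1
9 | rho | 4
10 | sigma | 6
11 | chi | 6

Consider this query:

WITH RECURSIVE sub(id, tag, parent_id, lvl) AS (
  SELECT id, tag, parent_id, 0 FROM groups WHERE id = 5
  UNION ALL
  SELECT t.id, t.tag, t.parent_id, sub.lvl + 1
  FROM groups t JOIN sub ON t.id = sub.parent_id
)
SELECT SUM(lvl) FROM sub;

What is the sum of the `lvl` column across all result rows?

6

Base: id=5 (eta), parent_id=4, lvl 0.
Iteration 1: join on id=4 -> gamma (id 4, parent_id=3, lvl 1).
Iteration 2: join on id=3 -> ups (id 3, parent_id=1, lvl 2).
Iteration 3: join on id=1 -> alpha (id 1, parent_id=NULL, lvl 3).
Iteration 4: parent_id is NULL; no match; recursion stops.
SUM(lvl) = 0 + 1 + 2 + 3 = 6.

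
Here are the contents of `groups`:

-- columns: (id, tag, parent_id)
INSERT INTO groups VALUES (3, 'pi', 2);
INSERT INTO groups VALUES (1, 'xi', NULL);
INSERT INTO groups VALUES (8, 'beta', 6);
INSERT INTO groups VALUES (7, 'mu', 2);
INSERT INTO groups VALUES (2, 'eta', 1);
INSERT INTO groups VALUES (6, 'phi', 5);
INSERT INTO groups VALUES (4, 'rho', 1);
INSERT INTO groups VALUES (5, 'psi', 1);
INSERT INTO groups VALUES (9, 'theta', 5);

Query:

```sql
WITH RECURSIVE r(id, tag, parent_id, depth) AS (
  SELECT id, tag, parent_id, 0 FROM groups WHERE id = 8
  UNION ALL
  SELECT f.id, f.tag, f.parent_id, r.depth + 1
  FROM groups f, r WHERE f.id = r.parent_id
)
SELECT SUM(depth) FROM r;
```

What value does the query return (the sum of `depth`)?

6

Base: id=8 (beta), parent_id=6, depth 0.
Iteration 1: join on id=6 -> phi (id 6, parent_id=5, depth 1).
Iteration 2: join on id=5 -> psi (id 5, parent_id=1, depth 2).
Iteration 3: join on id=1 -> xi (id 1, parent_id=NULL, depth 3).
Iteration 4: parent_id is NULL; no match; recursion stops.
SUM(depth) = 0 + 1 + 2 + 3 = 6.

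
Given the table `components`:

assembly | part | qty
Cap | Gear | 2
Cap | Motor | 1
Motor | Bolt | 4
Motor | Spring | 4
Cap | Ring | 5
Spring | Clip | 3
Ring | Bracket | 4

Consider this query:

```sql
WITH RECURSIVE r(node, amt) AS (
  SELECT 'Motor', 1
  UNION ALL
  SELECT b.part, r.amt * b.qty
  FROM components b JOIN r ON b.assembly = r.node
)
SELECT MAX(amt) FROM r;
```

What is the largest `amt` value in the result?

Base: (Motor, amt=1).
Iteration 1: components of {Motor} -> Bolt = 1*4 = 4, Spring = 1*4 = 4.
Iteration 2: components of {Bolt,Spring} -> Clip = 4*3 = 12.
Iteration 3: no further components; recursion stops.
amt values: 1, 4, 4, 12; the maximum is 12.

12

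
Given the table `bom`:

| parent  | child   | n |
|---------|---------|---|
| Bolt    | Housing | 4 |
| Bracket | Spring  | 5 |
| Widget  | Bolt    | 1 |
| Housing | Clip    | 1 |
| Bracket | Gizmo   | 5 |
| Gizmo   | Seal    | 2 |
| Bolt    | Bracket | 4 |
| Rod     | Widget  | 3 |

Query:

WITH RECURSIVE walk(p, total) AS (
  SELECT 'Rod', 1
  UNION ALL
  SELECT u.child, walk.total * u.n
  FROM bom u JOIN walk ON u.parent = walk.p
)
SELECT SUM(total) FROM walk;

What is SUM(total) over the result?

Base: (Rod, total=1).
Iteration 1: components of {Rod} -> Widget = 1*3 = 3.
Iteration 2: components of {Widget} -> Bolt = 3*1 = 3.
Iteration 3: components of {Bolt} -> Bracket = 3*4 = 12, Housing = 3*4 = 12.
Iteration 4: components of {Bracket,Housing} -> Clip = 12*1 = 12, Gizmo = 12*5 = 60, Spring = 12*5 = 60.
Iteration 5: components of {Clip,Gizmo,Spring} -> Seal = 60*2 = 120.
Iteration 6: no further components; recursion stops.
SUM(total) = 1 + 3 + 3 + 12 + 12 + 12 + 60 + 60 + 120 = 283.

283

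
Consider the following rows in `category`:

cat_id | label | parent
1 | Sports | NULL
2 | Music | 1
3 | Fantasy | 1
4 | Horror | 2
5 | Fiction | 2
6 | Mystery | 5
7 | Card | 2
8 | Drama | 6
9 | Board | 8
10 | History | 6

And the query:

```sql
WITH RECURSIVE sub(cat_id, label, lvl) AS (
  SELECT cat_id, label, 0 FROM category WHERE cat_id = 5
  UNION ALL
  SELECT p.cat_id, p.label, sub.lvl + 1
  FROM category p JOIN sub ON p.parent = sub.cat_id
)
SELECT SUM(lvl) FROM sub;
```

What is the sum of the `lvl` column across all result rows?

Base: cat_id=5 (Fiction) at lvl 0.
Iteration 1: rows with parent in {5} -> Mystery (id 6, lvl 1).
Iteration 2: rows with parent in {6} -> Drama (id 8, lvl 2), History (id 10, lvl 2).
Iteration 3: rows with parent in {8,10} -> Board (id 9, lvl 3).
Iteration 4: no rows with parent in {9}; recursion stops.
SUM(lvl) = 0 + 1 + 2 + 2 + 3 = 8.

8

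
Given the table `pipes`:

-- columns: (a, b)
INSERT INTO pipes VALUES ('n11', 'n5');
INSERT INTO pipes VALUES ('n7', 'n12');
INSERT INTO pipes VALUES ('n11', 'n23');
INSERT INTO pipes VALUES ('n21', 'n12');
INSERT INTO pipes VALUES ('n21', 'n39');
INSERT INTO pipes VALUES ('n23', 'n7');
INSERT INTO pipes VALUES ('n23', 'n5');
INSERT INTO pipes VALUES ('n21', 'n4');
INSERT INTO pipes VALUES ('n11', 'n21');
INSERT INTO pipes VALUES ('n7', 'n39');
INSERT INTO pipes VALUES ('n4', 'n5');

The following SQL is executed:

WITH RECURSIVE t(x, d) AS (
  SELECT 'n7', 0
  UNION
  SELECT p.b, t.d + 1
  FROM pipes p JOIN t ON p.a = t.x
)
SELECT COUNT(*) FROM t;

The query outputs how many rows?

3

Base: (n7, d=0).
Iteration 1: edges from {n7} -> (n12, d=1), (n39, d=1).
Iteration 2: no outgoing edges from {n12,n39}; recursion stops.
Total rows emitted: 3.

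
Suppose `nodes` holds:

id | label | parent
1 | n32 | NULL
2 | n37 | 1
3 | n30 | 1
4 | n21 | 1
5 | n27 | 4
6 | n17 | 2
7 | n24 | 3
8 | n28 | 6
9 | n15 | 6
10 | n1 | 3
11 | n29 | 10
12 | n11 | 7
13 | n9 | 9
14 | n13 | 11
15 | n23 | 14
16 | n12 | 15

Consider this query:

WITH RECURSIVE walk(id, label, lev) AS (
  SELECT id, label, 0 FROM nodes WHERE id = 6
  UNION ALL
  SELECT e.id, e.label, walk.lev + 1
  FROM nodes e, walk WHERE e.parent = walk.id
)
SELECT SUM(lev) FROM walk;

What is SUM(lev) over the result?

Base: id=6 (n17) at lev 0.
Iteration 1: rows with parent in {6} -> n28 (id 8, lev 1), n15 (id 9, lev 1).
Iteration 2: rows with parent in {8,9} -> n9 (id 13, lev 2).
Iteration 3: no rows with parent in {13}; recursion stops.
SUM(lev) = 0 + 1 + 1 + 2 = 4.

4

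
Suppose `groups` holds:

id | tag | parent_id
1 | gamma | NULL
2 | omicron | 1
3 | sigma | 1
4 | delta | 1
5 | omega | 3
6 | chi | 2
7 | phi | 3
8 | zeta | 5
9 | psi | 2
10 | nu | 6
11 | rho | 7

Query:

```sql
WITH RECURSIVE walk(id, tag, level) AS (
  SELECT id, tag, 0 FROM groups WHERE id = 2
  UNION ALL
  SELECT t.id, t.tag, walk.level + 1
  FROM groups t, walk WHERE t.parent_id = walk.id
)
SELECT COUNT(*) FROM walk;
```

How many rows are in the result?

Base: id=2 (omicron) at level 0.
Iteration 1: rows with parent_id in {2} -> chi (id 6, level 1), psi (id 9, level 1).
Iteration 2: rows with parent_id in {6,9} -> nu (id 10, level 2).
Iteration 3: no rows with parent_id in {10}; recursion stops.
Total rows emitted: 4.

4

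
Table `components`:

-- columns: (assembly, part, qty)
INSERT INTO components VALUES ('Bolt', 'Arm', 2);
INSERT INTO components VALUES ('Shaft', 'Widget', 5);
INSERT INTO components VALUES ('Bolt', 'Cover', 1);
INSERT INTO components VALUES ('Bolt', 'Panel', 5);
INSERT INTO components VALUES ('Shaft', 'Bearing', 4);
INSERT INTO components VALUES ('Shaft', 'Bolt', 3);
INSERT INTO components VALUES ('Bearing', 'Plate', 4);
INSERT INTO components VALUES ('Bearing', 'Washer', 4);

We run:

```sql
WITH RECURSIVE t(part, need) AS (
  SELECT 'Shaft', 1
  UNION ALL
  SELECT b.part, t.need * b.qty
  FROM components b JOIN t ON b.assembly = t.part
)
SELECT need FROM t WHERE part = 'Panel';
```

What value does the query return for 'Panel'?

15

Base: (Shaft, need=1).
Iteration 1: components of {Shaft} -> Bearing = 1*4 = 4, Bolt = 1*3 = 3, Widget = 1*5 = 5.
Iteration 2: components of {Bearing,Bolt,Widget} -> Arm = 3*2 = 6, Cover = 3*1 = 3, Panel = 3*5 = 15, Plate = 4*4 = 16, Washer = 4*4 = 16.
Iteration 3: no further components; recursion stops.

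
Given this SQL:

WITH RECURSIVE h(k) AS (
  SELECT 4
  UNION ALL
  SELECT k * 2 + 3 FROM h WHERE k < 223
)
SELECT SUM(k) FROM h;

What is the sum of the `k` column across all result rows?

Base: k=4.
Iteration 1: 4 < 223 holds -> k = 4 * 2 + 3 = 11.
Iteration 2: 11 < 223 holds -> k = 11 * 2 + 3 = 25.
Iteration 3: 25 < 223 holds -> k = 25 * 2 + 3 = 53.
Iteration 4: 53 < 223 holds -> k = 53 * 2 + 3 = 109.
Iteration 5: 109 < 223 holds -> k = 109 * 2 + 3 = 221.
Iteration 6: 221 < 223 holds -> k = 221 * 2 + 3 = 445.
Iteration 7: 445 < 223 fails; recursion stops.
SUM(k) = 4 + 11 + 25 + 53 + 109 + 221 + 445 = 868.

868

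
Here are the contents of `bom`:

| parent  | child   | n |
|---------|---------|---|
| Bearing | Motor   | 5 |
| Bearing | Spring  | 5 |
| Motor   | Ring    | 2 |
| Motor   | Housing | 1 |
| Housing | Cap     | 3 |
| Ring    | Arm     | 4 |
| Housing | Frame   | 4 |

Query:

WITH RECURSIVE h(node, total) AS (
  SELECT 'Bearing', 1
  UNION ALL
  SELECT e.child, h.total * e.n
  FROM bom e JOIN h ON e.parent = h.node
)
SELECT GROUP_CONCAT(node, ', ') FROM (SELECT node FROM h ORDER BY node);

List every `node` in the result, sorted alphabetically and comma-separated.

Base: (Bearing, total=1).
Iteration 1: components of {Bearing} -> Motor = 1*5 = 5, Spring = 1*5 = 5.
Iteration 2: components of {Motor,Spring} -> Housing = 5*1 = 5, Ring = 5*2 = 10.
Iteration 3: components of {Housing,Ring} -> Arm = 10*4 = 40, Cap = 5*3 = 15, Frame = 5*4 = 20.
Iteration 4: no further components; recursion stops.

Arm, Bearing, Cap, Frame, Housing, Motor, Ring, Spring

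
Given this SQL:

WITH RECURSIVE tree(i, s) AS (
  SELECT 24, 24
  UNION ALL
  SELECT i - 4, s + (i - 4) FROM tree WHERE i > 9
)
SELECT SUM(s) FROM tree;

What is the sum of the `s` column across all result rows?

Base: i=24, s=24.
Iteration 1: 24 > 9 holds -> i = 24 - 4 = 20, s = 24 + 20 = 44.
Iteration 2: 20 > 9 holds -> i = 20 - 4 = 16, s = 44 + 16 = 60.
Iteration 3: 16 > 9 holds -> i = 16 - 4 = 12, s = 60 + 12 = 72.
Iteration 4: 12 > 9 holds -> i = 12 - 4 = 8, s = 72 + 8 = 80.
Iteration 5: 8 > 9 fails; recursion stops.
SUM(s) = 24 + 44 + 60 + 72 + 80 = 280.

280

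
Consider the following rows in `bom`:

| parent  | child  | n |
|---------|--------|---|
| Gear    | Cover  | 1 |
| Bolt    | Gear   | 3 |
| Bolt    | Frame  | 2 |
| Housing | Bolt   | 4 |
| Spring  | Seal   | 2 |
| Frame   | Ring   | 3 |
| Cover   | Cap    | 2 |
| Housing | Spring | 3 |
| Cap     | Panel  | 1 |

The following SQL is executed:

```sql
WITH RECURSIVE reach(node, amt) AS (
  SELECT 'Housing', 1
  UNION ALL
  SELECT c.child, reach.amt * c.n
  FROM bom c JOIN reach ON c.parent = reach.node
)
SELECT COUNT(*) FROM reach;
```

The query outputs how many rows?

Base: (Housing, amt=1).
Iteration 1: components of {Housing} -> Bolt = 1*4 = 4, Spring = 1*3 = 3.
Iteration 2: components of {Bolt,Spring} -> Frame = 4*2 = 8, Gear = 4*3 = 12, Seal = 3*2 = 6.
Iteration 3: components of {Frame,Gear,Seal} -> Cover = 12*1 = 12, Ring = 8*3 = 24.
Iteration 4: components of {Cover,Ring} -> Cap = 12*2 = 24.
Iteration 5: components of {Cap} -> Panel = 24*1 = 24.
Iteration 6: no further components; recursion stops.
Total rows emitted: 10.

10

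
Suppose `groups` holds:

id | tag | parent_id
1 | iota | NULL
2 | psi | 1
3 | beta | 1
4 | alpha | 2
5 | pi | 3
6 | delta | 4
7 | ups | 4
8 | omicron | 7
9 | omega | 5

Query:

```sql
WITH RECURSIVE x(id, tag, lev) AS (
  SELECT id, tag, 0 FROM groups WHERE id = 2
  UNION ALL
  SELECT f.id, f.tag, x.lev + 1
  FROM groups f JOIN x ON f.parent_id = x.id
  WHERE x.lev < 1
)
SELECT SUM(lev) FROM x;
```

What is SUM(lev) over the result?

1

Base: id=2 (psi) at lev 0.
Iteration 1: rows with parent_id in {2} -> alpha (id 4, lev 1).
Iteration 2: lev < 1 fails for all current rows; recursion stops.
SUM(lev) = 0 + 1 = 1.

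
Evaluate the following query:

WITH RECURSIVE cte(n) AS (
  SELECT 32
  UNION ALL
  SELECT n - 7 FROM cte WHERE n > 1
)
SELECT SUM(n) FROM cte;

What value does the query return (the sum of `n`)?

Base: n=32.
Iteration 1: 32 > 1 holds -> n = 32 - 7 = 25.
Iteration 2: 25 > 1 holds -> n = 25 - 7 = 18.
Iteration 3: 18 > 1 holds -> n = 18 - 7 = 11.
Iteration 4: 11 > 1 holds -> n = 11 - 7 = 4.
Iteration 5: 4 > 1 holds -> n = 4 - 7 = -3.
Iteration 6: -3 > 1 fails; recursion stops.
SUM(n) = 32 + 25 + 18 + 11 + 4 + -3 = 87.

87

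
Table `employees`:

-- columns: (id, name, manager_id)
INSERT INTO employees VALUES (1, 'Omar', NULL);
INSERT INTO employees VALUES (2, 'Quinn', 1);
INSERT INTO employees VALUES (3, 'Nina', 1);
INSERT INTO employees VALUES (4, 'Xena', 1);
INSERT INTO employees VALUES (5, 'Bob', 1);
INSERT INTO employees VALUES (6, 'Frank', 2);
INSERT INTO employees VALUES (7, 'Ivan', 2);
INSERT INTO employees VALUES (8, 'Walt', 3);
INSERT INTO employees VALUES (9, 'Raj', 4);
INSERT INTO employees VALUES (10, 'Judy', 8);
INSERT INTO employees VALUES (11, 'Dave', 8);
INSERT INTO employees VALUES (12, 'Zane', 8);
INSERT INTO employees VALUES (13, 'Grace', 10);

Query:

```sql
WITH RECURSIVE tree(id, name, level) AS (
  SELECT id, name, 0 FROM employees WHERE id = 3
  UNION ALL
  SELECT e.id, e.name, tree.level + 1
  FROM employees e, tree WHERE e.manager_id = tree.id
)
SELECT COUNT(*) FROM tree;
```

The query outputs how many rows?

6

Base: id=3 (Nina) at level 0.
Iteration 1: rows with manager_id in {3} -> Walt (id 8, level 1).
Iteration 2: rows with manager_id in {8} -> Judy (id 10, level 2), Dave (id 11, level 2), Zane (id 12, level 2).
Iteration 3: rows with manager_id in {10,11,12} -> Grace (id 13, level 3).
Iteration 4: no rows with manager_id in {13}; recursion stops.
Total rows emitted: 6.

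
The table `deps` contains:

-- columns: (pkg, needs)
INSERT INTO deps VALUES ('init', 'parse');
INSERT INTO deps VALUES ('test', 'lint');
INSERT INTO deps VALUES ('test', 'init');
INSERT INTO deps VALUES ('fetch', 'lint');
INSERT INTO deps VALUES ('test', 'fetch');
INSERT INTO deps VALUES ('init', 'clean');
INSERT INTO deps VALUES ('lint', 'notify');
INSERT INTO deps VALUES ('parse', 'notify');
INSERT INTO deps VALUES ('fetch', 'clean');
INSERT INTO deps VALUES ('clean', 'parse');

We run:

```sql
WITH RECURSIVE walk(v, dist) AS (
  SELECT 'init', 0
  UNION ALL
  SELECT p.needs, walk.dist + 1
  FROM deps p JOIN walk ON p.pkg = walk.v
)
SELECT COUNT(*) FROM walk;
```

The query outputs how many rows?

6

Base: (init, dist=0).
Iteration 1: edges from {init} -> (clean, dist=1), (parse, dist=1).
Iteration 2: edges from {clean,parse} -> (notify, dist=2), (parse, dist=2).
Iteration 3: edges from {notify,parse} -> (notify, dist=3).
Iteration 4: no outgoing edges from {notify}; recursion stops.
Total rows emitted: 6.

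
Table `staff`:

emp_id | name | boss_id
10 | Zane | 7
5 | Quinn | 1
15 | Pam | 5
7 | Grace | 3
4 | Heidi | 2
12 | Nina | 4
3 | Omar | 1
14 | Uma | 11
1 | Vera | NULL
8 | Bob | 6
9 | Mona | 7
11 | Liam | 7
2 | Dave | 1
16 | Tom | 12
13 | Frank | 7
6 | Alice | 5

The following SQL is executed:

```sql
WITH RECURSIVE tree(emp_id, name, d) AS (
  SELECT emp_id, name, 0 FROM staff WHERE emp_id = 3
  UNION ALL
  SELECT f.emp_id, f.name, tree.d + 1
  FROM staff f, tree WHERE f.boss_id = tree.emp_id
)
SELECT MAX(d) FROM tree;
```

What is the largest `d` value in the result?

Base: emp_id=3 (Omar) at d 0.
Iteration 1: rows with boss_id in {3} -> Grace (id 7, d 1).
Iteration 2: rows with boss_id in {7} -> Mona (id 9, d 2), Zane (id 10, d 2), Liam (id 11, d 2), Frank (id 13, d 2).
Iteration 3: rows with boss_id in {9,10,11,13} -> Uma (id 14, d 3).
Iteration 4: no rows with boss_id in {14}; recursion stops.
d values: 0, 1, 2, 2, 2, 2, 3; the maximum is 3.

3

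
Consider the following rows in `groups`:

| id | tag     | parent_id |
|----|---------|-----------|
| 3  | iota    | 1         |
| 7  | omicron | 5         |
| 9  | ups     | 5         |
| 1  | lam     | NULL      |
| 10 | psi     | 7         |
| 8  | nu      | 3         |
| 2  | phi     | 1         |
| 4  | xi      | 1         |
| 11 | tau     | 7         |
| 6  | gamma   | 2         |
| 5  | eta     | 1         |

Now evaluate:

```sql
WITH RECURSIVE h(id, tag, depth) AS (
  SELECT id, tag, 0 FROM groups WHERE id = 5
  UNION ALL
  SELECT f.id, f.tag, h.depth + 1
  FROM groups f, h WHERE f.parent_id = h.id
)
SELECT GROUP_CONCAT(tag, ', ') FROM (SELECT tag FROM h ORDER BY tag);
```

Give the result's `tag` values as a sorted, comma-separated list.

Base: id=5 (eta) at depth 0.
Iteration 1: rows with parent_id in {5} -> omicron (id 7, depth 1), ups (id 9, depth 1).
Iteration 2: rows with parent_id in {7,9} -> psi (id 10, depth 2), tau (id 11, depth 2).
Iteration 3: no rows with parent_id in {10,11}; recursion stops.

eta, omicron, psi, tau, ups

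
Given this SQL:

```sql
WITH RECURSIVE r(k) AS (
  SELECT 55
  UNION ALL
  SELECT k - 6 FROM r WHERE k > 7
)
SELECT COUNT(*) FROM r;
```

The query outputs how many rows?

Base: k=55.
Iteration 1: 55 > 7 holds -> k = 55 - 6 = 49.
Iteration 2: 49 > 7 holds -> k = 49 - 6 = 43.
Iteration 3: 43 > 7 holds -> k = 43 - 6 = 37.
Iteration 4: 37 > 7 holds -> k = 37 - 6 = 31.
Iteration 5: 31 > 7 holds -> k = 31 - 6 = 25.
Iteration 6: 25 > 7 holds -> k = 25 - 6 = 19.
Iteration 7: 19 > 7 holds -> k = 19 - 6 = 13.
Iteration 8: 13 > 7 holds -> k = 13 - 6 = 7.
Iteration 9: 7 > 7 fails; recursion stops.
Total rows emitted: 9.

9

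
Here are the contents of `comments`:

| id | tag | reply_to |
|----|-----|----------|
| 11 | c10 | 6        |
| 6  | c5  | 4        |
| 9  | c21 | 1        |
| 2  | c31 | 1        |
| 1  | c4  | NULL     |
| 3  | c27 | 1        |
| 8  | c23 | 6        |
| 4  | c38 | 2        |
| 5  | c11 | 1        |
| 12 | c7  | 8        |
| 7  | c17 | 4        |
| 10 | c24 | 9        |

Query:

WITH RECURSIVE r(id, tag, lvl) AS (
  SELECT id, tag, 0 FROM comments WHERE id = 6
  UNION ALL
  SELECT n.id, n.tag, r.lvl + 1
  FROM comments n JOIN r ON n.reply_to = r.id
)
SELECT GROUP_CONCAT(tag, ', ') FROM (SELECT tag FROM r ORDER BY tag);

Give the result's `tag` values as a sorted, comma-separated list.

c10, c23, c5, c7

Base: id=6 (c5) at lvl 0.
Iteration 1: rows with reply_to in {6} -> c23 (id 8, lvl 1), c10 (id 11, lvl 1).
Iteration 2: rows with reply_to in {8,11} -> c7 (id 12, lvl 2).
Iteration 3: no rows with reply_to in {12}; recursion stops.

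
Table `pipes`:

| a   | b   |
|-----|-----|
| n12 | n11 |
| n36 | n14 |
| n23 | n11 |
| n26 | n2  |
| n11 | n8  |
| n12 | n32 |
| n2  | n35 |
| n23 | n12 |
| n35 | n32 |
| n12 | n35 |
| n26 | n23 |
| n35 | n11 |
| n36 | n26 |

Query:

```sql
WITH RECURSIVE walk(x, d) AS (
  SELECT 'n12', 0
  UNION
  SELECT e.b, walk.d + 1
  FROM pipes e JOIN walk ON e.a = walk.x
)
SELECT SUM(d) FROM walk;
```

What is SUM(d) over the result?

Base: (n12, d=0).
Iteration 1: edges from {n12} -> (n11, d=1), (n32, d=1), (n35, d=1).
Iteration 2: edges from {n11,n32,n35} -> (n11, d=2), (n32, d=2), (n8, d=2).
Iteration 3: edges from {n11,n32,n8} -> (n8, d=3).
Iteration 4: no outgoing edges from {n8}; recursion stops.
SUM(d) = 0 + 1 + 1 + 1 + 2 + 2 + 2 + 3 = 12.

12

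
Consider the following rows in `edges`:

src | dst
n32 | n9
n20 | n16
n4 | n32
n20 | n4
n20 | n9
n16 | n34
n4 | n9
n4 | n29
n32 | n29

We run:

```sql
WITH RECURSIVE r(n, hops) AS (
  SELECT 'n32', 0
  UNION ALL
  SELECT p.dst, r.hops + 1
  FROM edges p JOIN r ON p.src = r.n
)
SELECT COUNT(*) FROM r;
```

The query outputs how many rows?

3

Base: (n32, hops=0).
Iteration 1: edges from {n32} -> (n29, hops=1), (n9, hops=1).
Iteration 2: no outgoing edges from {n29,n9}; recursion stops.
Total rows emitted: 3.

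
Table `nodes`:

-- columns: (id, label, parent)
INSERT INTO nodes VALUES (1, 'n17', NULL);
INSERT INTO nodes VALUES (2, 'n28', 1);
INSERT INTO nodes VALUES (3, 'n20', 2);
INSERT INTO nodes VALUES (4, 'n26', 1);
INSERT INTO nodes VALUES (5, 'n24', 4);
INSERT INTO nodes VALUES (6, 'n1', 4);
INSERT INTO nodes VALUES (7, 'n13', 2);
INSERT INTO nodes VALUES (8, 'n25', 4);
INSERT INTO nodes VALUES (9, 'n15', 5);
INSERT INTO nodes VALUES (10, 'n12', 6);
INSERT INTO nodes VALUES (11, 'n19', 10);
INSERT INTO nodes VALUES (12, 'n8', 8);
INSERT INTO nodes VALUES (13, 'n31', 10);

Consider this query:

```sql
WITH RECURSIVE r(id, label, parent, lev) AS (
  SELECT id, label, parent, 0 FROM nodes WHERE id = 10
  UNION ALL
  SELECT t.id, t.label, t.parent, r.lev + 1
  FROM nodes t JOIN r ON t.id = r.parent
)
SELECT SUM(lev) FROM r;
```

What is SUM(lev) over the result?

Base: id=10 (n12), parent=6, lev 0.
Iteration 1: join on id=6 -> n1 (id 6, parent=4, lev 1).
Iteration 2: join on id=4 -> n26 (id 4, parent=1, lev 2).
Iteration 3: join on id=1 -> n17 (id 1, parent=NULL, lev 3).
Iteration 4: parent is NULL; no match; recursion stops.
SUM(lev) = 0 + 1 + 2 + 3 = 6.

6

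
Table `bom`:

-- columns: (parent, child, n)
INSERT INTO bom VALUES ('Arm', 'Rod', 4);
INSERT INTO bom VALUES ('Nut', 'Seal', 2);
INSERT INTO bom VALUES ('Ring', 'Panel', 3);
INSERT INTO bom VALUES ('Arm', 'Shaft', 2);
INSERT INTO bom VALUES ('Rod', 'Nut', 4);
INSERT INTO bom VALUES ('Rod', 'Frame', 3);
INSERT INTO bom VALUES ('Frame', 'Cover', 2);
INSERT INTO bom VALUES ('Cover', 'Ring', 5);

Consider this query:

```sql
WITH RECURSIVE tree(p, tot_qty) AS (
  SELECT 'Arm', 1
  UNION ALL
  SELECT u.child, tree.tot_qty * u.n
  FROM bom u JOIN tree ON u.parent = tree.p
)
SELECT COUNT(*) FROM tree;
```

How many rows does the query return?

9

Base: (Arm, tot_qty=1).
Iteration 1: components of {Arm} -> Rod = 1*4 = 4, Shaft = 1*2 = 2.
Iteration 2: components of {Rod,Shaft} -> Frame = 4*3 = 12, Nut = 4*4 = 16.
Iteration 3: components of {Frame,Nut} -> Cover = 12*2 = 24, Seal = 16*2 = 32.
Iteration 4: components of {Cover,Seal} -> Ring = 24*5 = 120.
Iteration 5: components of {Ring} -> Panel = 120*3 = 360.
Iteration 6: no further components; recursion stops.
Total rows emitted: 9.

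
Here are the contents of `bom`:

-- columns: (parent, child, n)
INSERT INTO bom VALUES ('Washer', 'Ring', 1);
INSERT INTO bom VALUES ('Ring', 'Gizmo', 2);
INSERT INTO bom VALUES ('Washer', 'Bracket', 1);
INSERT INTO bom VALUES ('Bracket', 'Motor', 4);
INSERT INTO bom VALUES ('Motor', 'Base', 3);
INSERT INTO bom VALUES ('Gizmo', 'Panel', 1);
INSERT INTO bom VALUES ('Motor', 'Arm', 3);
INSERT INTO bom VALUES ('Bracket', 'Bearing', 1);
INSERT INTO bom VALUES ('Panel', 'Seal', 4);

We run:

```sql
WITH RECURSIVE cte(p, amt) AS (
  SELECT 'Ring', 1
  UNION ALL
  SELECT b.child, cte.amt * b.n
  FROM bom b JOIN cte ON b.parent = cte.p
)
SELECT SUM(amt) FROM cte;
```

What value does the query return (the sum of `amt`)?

Base: (Ring, amt=1).
Iteration 1: components of {Ring} -> Gizmo = 1*2 = 2.
Iteration 2: components of {Gizmo} -> Panel = 2*1 = 2.
Iteration 3: components of {Panel} -> Seal = 2*4 = 8.
Iteration 4: no further components; recursion stops.
SUM(amt) = 1 + 2 + 2 + 8 = 13.

13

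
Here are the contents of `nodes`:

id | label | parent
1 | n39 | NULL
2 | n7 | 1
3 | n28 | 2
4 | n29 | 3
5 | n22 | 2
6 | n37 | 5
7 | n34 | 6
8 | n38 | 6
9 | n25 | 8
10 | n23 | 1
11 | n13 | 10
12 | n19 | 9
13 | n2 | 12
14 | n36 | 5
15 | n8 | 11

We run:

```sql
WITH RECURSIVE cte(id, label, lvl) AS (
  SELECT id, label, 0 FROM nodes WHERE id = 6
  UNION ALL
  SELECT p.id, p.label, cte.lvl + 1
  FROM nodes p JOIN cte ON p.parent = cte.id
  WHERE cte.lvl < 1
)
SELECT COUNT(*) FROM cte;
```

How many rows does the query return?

Base: id=6 (n37) at lvl 0.
Iteration 1: rows with parent in {6} -> n34 (id 7, lvl 1), n38 (id 8, lvl 1).
Iteration 2: lvl < 1 fails for all current rows; recursion stops.
Total rows emitted: 3.

3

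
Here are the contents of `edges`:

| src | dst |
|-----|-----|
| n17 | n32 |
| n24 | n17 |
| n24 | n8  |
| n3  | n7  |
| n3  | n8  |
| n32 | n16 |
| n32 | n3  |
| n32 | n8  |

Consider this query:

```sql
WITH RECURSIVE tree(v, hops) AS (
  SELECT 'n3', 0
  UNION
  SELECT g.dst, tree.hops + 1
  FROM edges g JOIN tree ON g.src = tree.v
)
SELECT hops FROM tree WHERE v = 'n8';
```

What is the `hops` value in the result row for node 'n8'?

1

Base: (n3, hops=0).
Iteration 1: edges from {n3} -> (n7, hops=1), (n8, hops=1).
Iteration 2: no outgoing edges from {n7,n8}; recursion stops.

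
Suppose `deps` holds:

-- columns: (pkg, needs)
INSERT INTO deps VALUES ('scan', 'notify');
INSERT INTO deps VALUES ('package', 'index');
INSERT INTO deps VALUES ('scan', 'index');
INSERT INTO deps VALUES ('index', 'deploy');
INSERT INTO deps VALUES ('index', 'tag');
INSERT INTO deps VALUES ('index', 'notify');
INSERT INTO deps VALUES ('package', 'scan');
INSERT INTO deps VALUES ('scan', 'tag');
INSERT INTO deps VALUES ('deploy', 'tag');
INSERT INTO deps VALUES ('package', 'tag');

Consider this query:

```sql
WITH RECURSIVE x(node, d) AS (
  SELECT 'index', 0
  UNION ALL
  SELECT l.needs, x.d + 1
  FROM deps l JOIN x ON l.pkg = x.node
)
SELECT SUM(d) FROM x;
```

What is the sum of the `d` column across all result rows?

5

Base: (index, d=0).
Iteration 1: edges from {index} -> (deploy, d=1), (notify, d=1), (tag, d=1).
Iteration 2: edges from {deploy,notify,tag} -> (tag, d=2).
Iteration 3: no outgoing edges from {tag}; recursion stops.
SUM(d) = 0 + 1 + 1 + 1 + 2 = 5.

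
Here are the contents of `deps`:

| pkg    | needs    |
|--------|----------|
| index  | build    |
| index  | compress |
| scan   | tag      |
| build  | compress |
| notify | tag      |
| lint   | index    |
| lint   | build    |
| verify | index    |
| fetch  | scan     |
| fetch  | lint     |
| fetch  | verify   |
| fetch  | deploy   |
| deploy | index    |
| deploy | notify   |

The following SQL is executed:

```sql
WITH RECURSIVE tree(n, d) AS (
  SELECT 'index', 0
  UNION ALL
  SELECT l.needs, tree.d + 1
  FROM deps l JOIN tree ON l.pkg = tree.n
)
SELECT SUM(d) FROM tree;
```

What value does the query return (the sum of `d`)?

Base: (index, d=0).
Iteration 1: edges from {index} -> (build, d=1), (compress, d=1).
Iteration 2: edges from {build,compress} -> (compress, d=2).
Iteration 3: no outgoing edges from {compress}; recursion stops.
SUM(d) = 0 + 1 + 1 + 2 = 4.

4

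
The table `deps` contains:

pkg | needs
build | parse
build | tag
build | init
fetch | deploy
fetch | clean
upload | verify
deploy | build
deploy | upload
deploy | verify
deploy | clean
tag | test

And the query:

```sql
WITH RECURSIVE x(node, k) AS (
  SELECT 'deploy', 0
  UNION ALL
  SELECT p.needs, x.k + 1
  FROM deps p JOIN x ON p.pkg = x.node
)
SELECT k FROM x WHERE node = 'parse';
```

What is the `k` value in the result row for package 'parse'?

2

Base: (deploy, k=0).
Iteration 1: edges from {deploy} -> (build, k=1), (clean, k=1), (upload, k=1), (verify, k=1).
Iteration 2: edges from {build,clean,upload,verify} -> (init, k=2), (parse, k=2), (tag, k=2), (verify, k=2).
Iteration 3: edges from {init,parse,tag,verify} -> (test, k=3).
Iteration 4: no outgoing edges from {test}; recursion stops.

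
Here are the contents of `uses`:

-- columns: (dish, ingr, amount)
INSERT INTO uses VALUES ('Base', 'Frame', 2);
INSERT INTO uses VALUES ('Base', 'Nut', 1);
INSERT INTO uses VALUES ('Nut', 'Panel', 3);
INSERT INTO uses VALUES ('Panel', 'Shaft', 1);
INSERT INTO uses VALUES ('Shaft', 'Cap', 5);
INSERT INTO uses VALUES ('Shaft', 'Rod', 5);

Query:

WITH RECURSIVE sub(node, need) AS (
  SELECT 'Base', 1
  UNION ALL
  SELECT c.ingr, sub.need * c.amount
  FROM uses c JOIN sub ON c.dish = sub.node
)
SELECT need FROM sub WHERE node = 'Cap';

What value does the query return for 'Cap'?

15

Base: (Base, need=1).
Iteration 1: components of {Base} -> Frame = 1*2 = 2, Nut = 1*1 = 1.
Iteration 2: components of {Frame,Nut} -> Panel = 1*3 = 3.
Iteration 3: components of {Panel} -> Shaft = 3*1 = 3.
Iteration 4: components of {Shaft} -> Cap = 3*5 = 15, Rod = 3*5 = 15.
Iteration 5: no further components; recursion stops.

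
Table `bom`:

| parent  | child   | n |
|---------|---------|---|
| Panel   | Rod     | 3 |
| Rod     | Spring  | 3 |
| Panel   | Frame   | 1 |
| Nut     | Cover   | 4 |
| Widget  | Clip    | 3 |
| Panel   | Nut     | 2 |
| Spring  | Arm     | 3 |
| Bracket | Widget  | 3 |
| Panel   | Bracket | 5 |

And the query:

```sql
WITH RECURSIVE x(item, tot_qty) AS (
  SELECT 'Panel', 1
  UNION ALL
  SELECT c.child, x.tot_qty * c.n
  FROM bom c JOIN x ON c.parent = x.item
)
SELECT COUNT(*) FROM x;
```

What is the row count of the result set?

Base: (Panel, tot_qty=1).
Iteration 1: components of {Panel} -> Bracket = 1*5 = 5, Frame = 1*1 = 1, Nut = 1*2 = 2, Rod = 1*3 = 3.
Iteration 2: components of {Bracket,Frame,Nut,Rod} -> Cover = 2*4 = 8, Spring = 3*3 = 9, Widget = 5*3 = 15.
Iteration 3: components of {Cover,Spring,Widget} -> Arm = 9*3 = 27, Clip = 15*3 = 45.
Iteration 4: no further components; recursion stops.
Total rows emitted: 10.

10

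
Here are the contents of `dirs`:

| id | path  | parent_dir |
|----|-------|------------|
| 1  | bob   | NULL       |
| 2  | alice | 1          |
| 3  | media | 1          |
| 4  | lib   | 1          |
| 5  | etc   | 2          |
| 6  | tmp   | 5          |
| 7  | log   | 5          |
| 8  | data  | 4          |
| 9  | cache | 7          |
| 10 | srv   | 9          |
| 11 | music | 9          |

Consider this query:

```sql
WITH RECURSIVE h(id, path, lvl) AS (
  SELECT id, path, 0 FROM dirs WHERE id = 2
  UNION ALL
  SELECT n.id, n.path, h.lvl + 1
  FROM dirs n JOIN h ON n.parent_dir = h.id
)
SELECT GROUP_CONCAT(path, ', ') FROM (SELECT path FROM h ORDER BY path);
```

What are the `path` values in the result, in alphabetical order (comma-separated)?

Base: id=2 (alice) at lvl 0.
Iteration 1: rows with parent_dir in {2} -> etc (id 5, lvl 1).
Iteration 2: rows with parent_dir in {5} -> tmp (id 6, lvl 2), log (id 7, lvl 2).
Iteration 3: rows with parent_dir in {6,7} -> cache (id 9, lvl 3).
Iteration 4: rows with parent_dir in {9} -> srv (id 10, lvl 4), music (id 11, lvl 4).
Iteration 5: no rows with parent_dir in {10,11}; recursion stops.

alice, cache, etc, log, music, srv, tmp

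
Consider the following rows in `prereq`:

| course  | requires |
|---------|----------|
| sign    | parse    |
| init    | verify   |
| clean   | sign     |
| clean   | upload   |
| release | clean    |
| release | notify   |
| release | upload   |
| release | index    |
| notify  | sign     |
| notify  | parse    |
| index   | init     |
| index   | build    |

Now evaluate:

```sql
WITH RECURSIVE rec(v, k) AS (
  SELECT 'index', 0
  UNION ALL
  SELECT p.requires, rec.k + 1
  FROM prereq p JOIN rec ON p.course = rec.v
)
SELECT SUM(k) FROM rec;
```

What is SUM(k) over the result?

4

Base: (index, k=0).
Iteration 1: edges from {index} -> (build, k=1), (init, k=1).
Iteration 2: edges from {build,init} -> (verify, k=2).
Iteration 3: no outgoing edges from {verify}; recursion stops.
SUM(k) = 0 + 1 + 1 + 2 = 4.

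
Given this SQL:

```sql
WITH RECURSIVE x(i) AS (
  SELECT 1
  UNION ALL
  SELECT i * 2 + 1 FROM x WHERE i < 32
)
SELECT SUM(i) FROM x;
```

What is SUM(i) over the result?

120

Base: i=1.
Iteration 1: 1 < 32 holds -> i = 1 * 2 + 1 = 3.
Iteration 2: 3 < 32 holds -> i = 3 * 2 + 1 = 7.
Iteration 3: 7 < 32 holds -> i = 7 * 2 + 1 = 15.
Iteration 4: 15 < 32 holds -> i = 15 * 2 + 1 = 31.
Iteration 5: 31 < 32 holds -> i = 31 * 2 + 1 = 63.
Iteration 6: 63 < 32 fails; recursion stops.
SUM(i) = 1 + 3 + 7 + 15 + 31 + 63 = 120.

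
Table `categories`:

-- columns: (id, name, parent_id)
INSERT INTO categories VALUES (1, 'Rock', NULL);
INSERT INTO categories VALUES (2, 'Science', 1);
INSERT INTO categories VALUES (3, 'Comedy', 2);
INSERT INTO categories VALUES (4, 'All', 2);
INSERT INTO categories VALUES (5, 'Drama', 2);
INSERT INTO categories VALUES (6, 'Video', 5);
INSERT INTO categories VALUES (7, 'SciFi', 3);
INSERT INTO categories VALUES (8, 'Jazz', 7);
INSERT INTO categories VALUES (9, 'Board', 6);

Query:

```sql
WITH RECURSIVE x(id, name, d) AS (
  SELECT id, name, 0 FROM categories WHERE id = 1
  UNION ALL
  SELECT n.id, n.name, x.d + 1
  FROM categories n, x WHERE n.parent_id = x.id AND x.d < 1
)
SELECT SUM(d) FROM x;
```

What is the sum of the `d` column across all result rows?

Base: id=1 (Rock) at d 0.
Iteration 1: rows with parent_id in {1} -> Science (id 2, d 1).
Iteration 2: d < 1 fails for all current rows; recursion stops.
SUM(d) = 0 + 1 = 1.

1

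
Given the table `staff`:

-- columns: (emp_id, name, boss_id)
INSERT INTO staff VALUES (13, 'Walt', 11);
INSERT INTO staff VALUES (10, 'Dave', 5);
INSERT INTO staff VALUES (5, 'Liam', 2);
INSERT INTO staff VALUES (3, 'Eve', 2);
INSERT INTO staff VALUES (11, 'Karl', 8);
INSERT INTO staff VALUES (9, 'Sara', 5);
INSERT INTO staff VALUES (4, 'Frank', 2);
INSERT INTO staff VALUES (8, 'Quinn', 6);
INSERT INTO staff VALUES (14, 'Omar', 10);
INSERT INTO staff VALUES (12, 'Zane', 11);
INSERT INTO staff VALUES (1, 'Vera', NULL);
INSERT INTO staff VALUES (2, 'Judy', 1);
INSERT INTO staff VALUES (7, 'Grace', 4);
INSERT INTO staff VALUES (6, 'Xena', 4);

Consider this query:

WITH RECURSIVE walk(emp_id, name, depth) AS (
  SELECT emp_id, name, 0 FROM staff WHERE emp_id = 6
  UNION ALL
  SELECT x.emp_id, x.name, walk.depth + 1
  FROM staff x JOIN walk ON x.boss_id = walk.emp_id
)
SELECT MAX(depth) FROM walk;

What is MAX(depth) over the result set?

3

Base: emp_id=6 (Xena) at depth 0.
Iteration 1: rows with boss_id in {6} -> Quinn (id 8, depth 1).
Iteration 2: rows with boss_id in {8} -> Karl (id 11, depth 2).
Iteration 3: rows with boss_id in {11} -> Zane (id 12, depth 3), Walt (id 13, depth 3).
Iteration 4: no rows with boss_id in {12,13}; recursion stops.
depth values: 0, 1, 2, 3, 3; the maximum is 3.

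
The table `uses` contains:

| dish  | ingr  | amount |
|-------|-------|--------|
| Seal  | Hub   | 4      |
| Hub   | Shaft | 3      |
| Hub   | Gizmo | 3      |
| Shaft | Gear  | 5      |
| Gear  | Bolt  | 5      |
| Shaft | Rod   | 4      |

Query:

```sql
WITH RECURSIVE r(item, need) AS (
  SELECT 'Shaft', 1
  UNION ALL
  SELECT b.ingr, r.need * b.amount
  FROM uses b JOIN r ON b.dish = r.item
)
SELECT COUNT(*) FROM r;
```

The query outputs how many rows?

Base: (Shaft, need=1).
Iteration 1: components of {Shaft} -> Gear = 1*5 = 5, Rod = 1*4 = 4.
Iteration 2: components of {Gear,Rod} -> Bolt = 5*5 = 25.
Iteration 3: no further components; recursion stops.
Total rows emitted: 4.

4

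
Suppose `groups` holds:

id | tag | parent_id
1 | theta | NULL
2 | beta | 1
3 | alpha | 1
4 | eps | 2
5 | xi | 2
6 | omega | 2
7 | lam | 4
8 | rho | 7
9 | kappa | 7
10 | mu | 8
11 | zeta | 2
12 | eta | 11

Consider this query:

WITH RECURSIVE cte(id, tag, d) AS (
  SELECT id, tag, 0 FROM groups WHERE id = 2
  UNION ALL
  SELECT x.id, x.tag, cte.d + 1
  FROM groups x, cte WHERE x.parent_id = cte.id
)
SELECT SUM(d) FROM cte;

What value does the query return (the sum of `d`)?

18

Base: id=2 (beta) at d 0.
Iteration 1: rows with parent_id in {2} -> eps (id 4, d 1), xi (id 5, d 1), omega (id 6, d 1), zeta (id 11, d 1).
Iteration 2: rows with parent_id in {4,5,6,11} -> lam (id 7, d 2), eta (id 12, d 2).
Iteration 3: rows with parent_id in {7,12} -> rho (id 8, d 3), kappa (id 9, d 3).
Iteration 4: rows with parent_id in {8,9} -> mu (id 10, d 4).
Iteration 5: no rows with parent_id in {10}; recursion stops.
SUM(d) = 0 + 1 + 1 + 1 + 1 + 2 + 2 + 3 + 3 + 4 = 18.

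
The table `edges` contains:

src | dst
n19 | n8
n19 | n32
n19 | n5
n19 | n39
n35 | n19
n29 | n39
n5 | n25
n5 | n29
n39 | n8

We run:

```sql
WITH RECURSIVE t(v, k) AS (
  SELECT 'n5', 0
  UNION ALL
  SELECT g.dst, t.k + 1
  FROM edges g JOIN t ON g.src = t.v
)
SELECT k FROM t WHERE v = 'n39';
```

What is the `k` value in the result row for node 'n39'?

2

Base: (n5, k=0).
Iteration 1: edges from {n5} -> (n25, k=1), (n29, k=1).
Iteration 2: edges from {n25,n29} -> (n39, k=2).
Iteration 3: edges from {n39} -> (n8, k=3).
Iteration 4: no outgoing edges from {n8}; recursion stops.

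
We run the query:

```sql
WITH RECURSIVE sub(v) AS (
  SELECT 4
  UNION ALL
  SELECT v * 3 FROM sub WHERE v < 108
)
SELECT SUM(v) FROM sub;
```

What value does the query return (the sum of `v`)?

Base: v=4.
Iteration 1: 4 < 108 holds -> v = 4 * 3 = 12.
Iteration 2: 12 < 108 holds -> v = 12 * 3 = 36.
Iteration 3: 36 < 108 holds -> v = 36 * 3 = 108.
Iteration 4: 108 < 108 fails; recursion stops.
SUM(v) = 4 + 12 + 36 + 108 = 160.

160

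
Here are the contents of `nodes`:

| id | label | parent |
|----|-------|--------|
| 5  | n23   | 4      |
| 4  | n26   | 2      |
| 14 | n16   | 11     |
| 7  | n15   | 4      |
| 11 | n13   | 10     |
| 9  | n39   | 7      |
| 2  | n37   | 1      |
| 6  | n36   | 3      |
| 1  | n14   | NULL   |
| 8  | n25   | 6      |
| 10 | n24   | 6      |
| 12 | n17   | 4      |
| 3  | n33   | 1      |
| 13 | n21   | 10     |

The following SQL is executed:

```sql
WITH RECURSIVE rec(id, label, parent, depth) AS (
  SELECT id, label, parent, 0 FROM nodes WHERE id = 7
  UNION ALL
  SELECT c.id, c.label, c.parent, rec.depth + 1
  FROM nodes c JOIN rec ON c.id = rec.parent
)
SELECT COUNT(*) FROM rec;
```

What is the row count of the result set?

Base: id=7 (n15), parent=4, depth 0.
Iteration 1: join on id=4 -> n26 (id 4, parent=2, depth 1).
Iteration 2: join on id=2 -> n37 (id 2, parent=1, depth 2).
Iteration 3: join on id=1 -> n14 (id 1, parent=NULL, depth 3).
Iteration 4: parent is NULL; no match; recursion stops.
Total rows emitted: 4.

4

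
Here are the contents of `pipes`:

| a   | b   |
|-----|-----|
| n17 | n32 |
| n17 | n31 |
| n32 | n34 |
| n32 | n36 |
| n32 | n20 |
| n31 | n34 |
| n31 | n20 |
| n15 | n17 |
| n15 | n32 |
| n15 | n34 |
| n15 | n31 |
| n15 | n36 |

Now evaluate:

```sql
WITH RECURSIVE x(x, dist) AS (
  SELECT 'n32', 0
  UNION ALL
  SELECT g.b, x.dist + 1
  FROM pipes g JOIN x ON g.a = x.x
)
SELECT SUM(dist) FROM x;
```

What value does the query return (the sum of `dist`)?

3

Base: (n32, dist=0).
Iteration 1: edges from {n32} -> (n20, dist=1), (n34, dist=1), (n36, dist=1).
Iteration 2: no outgoing edges from {n20,n34,n36}; recursion stops.
SUM(dist) = 0 + 1 + 1 + 1 = 3.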